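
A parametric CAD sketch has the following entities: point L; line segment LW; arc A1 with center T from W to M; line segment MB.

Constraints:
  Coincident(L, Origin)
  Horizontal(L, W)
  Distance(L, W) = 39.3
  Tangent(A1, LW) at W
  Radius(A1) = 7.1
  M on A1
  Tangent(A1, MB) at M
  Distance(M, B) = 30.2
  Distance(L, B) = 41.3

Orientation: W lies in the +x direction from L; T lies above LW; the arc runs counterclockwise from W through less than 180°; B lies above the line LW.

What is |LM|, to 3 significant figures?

46.0

L is at the origin; LW is horizontal with |LW| = 39.3 and W on the +x side, so W = (39.3, 0.00). Since A1 is tangent to LW there, TW ⟂ LW, so T = W + (0, 7.1) = (39.3, 7.10). Since TM ⟂ MB (tangency), |TB| = √(7.1² + 30.2²) = 31.0 regardless of where M sits on A1. So B lies on both circle(L, 41.3) and circle(T, 31.0); the above-LW intersection is B = (23.6, 33.9). M is the foot of the tangent from B: M = (44.4, 12.0).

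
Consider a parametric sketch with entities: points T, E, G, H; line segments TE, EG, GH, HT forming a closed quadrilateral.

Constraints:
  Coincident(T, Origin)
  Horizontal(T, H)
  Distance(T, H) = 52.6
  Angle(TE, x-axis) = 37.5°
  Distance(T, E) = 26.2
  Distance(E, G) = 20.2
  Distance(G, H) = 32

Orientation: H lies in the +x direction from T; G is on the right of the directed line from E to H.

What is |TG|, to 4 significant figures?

21.31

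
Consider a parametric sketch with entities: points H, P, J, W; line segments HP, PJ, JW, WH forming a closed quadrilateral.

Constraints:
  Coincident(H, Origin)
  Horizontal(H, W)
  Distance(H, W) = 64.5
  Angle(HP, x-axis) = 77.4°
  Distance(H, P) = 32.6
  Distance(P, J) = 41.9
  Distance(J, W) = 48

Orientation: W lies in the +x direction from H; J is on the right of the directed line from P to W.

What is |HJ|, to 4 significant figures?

19.44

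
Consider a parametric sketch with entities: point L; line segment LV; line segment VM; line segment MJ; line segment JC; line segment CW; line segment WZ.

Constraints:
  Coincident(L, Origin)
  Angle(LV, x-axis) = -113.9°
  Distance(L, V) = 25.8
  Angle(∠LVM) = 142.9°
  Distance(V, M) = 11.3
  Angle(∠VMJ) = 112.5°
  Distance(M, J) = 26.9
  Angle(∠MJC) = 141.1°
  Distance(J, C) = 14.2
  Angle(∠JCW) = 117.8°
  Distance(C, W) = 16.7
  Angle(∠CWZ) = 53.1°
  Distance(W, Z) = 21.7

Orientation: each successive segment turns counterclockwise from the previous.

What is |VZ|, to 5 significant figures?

24.573

∠JCW = 117.8° gives CW at 91.800° from the x-axis; with |CW| = 16.7, W = (30.496, -15.231). ∠CWZ = 53.1° gives WZ at -141.30° from the x-axis; with |WZ| = 21.7, Z = (13.561, -28.798). Then |VZ| = |Z − V| = 24.573.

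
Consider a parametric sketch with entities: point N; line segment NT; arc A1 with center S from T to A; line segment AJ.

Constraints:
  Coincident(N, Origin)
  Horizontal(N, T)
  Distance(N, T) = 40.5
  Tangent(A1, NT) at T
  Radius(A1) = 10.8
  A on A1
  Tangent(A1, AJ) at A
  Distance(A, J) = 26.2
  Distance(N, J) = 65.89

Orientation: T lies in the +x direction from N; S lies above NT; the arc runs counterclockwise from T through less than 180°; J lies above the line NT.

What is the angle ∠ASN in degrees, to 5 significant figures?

153.82°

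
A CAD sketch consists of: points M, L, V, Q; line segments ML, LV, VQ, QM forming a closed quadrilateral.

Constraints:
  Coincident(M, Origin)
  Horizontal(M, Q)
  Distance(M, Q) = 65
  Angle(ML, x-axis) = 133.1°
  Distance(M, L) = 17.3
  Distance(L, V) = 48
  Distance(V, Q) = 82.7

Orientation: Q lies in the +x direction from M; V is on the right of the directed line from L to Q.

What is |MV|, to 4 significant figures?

36.65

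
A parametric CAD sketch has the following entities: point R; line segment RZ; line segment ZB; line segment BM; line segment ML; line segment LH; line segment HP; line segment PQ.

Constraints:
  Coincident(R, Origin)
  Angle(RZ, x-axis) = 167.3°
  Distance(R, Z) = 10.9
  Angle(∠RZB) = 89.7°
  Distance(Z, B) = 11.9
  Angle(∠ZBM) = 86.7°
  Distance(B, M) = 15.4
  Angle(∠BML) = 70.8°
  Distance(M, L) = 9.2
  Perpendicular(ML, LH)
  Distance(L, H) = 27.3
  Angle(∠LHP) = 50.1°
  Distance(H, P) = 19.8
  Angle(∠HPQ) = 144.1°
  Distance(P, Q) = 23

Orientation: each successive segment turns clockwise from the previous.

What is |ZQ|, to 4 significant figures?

32.86

R is at the origin; RZ runs at 167.3° with length 10.9, so Z = (-10.63, 2.396). ∠RZB = 89.7° gives ZB at 77.00° from the x-axis; with |ZB| = 11.9, B = (-7.956, 13.99). ∠ZBM = 86.7° gives BM at -16.30° from the x-axis; with |BM| = 15.4, M = (6.825, 9.669). ∠BML = 70.8° gives ML at -125.5° from the x-axis; with |ML| = 9.2, L = (1.482, 2.179). ML ⟂ LH, so LH runs at 144.5°; with |LH| = 27.3, H = (-20.74, 18.03). ∠LHP = 50.1° gives HP at 14.60° from the x-axis; with |HP| = 19.8, P = (-1.583, 23.02). ∠HPQ = 144.1° gives PQ at -21.30° from the x-axis; with |PQ| = 23.0, Q = (19.85, 14.67). Then |ZQ| = |Q − Z| = 32.86.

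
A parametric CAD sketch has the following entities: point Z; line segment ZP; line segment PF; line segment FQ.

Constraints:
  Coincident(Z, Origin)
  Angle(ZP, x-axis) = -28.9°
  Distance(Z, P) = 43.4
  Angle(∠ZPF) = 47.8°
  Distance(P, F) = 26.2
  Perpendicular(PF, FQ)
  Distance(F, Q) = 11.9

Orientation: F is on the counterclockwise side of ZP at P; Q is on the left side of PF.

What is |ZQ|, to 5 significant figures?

20.465

Z is at the origin; ZP runs at -28.9° with length 43.4, so P = 43.4·(cos -28.9°, sin -28.9°) = (37.995, -20.974). ∠ZPF = 47.8°, so PF runs at -28.9° + (180° − 47.8°) = 103.30° from the x-axis; with |PF| = 26.2, F = P + 26.2·(cos 103.30°, sin 103.30°) = (31.968, 4.5228). The perpendicularity gives FQ at right angles to PF; with |FQ| = 11.9 on the left of PF, Q = F + 11.9·(-0.97318, -0.23005) = (20.387, 1.7852). Then |ZQ| = |Q − Z| = 20.465.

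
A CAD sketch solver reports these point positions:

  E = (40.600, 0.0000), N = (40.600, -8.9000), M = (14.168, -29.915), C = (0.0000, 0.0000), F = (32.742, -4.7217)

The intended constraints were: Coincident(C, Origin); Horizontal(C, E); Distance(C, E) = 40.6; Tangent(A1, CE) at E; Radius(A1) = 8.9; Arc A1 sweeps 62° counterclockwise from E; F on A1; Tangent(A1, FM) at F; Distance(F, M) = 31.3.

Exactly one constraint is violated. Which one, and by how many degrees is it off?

Tangent(A1, FM) at F — off by 8.40°.

C = (0.00, 0.00) ✓; C.y = 0.00, E.y = 0.00 ✓; |CE| = 40.60 ✓; ∠(NE, EC) = 90.00° ✓; |NE| = 8.900 ✓; bearing(N→F) − bearing(N→E) = 62.00° ✓; |NF| = 8.900 ✓; ∠(NF, FM) = 98.40° ✗; |FM| = 31.30 ✓.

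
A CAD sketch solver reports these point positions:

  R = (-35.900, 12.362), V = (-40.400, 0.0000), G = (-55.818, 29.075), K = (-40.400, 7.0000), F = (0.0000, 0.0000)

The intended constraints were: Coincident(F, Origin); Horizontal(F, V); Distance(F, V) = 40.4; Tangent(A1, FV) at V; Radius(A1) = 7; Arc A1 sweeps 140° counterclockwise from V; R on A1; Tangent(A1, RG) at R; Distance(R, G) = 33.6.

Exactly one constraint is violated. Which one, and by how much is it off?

Distance(R, G) = 33.6 — off by 7.60.

F = (0.00, 0.00) ✓; F.y = 0.00, V.y = 0.00 ✓; |FV| = 40.40 ✓; ∠(KV, VF) = 90.00° ✓; |KV| = 7.000 ✓; bearing(K→R) − bearing(K→V) = 140.0° ✓; |KR| = 7.000 ✓; ∠(KR, RG) = 89.99° ✓; |RG| = 26.00 ✗.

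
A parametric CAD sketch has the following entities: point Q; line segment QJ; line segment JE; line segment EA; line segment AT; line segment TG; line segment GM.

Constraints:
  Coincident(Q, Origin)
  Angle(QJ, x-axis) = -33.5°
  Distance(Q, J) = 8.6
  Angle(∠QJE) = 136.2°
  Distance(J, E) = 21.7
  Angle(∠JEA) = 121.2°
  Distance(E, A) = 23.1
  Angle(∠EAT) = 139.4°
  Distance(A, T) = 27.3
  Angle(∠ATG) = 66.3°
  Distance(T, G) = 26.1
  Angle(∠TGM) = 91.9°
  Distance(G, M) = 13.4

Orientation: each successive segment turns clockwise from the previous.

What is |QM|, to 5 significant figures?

25.410

∠ATG = 66.3° gives TG at 69.600° from the x-axis; with |TG| = 26.1, G = (-22.860, -19.042). ∠TGM = 91.9° gives GM at -18.500° from the x-axis; with |GM| = 13.4, M = (-10.152, -23.294). Then |QM| = |M − Q| = 25.410.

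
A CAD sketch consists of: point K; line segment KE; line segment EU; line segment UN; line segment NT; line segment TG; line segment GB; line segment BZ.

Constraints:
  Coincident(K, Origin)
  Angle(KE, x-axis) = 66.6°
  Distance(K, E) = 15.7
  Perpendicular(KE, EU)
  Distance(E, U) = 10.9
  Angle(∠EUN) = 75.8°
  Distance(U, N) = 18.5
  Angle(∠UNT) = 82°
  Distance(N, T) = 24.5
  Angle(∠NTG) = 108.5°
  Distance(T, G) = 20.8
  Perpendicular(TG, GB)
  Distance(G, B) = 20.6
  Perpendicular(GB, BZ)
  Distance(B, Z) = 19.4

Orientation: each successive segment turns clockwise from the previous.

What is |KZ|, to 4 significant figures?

8.305

K is at the origin; KE runs at 66.6° with length 15.7, so E = (6.235, 14.41). KE is perpendicular to EU, so EU runs at -23.40°; with |EU| = 10.9, U = (16.24, 10.08). ∠EUN = 75.8° gives UN at -127.6° from the x-axis; with |UN| = 18.5, N = (4.951, -4.578). ∠UNT = 82.0° gives NT at 134.4° from the x-axis; with |NT| = 24.5, T = (-12.19, 12.93). ∠NTG = 108.5° gives TG at 62.90° from the x-axis; with |TG| = 20.8, G = (-2.715, 31.44). TG ⟂ GB, so GB runs at -27.10°; with |GB| = 20.6, B = (15.62, 22.06). The perpendicularity gives BZ at right angles to GB, so BZ runs at -117.1°; with |BZ| = 19.4, Z = (6.785, 4.789). Then |KZ| = |Z − K| = 8.305.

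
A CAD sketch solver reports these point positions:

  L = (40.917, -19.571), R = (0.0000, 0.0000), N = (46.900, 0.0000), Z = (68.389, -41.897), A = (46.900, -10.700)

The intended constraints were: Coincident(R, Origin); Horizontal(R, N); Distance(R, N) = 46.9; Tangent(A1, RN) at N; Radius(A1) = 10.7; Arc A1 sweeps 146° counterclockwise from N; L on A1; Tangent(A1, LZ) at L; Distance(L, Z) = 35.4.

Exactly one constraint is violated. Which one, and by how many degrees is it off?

Tangent(A1, LZ) at L — off by 5.10°.

R = (0.00, 0.00) ✓; R.y = 0.00, N.y = 0.00 ✓; |RN| = 46.90 ✓; ∠(AN, NR) = 90.00° ✓; |AN| = 10.70 ✓; bearing(A→L) − bearing(A→N) = 146.0° ✓; |AL| = 10.70 ✓; ∠(AL, LZ) = 95.10° ✗; |LZ| = 35.40 ✓.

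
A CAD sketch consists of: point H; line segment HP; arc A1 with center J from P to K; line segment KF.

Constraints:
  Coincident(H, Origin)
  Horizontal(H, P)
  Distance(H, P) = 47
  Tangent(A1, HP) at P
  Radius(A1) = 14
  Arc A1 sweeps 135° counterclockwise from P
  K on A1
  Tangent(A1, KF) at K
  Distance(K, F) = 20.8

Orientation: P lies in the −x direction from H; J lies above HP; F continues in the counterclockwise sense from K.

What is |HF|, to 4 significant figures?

64.61

H is at the origin; HP is horizontal with |HP| = 47.0 and P on the −x side, so P = (-47.00, 0.000). Tangency of A1 to HP means the radius JP is perpendicular to HP, so J = P + (0, 14) = (-47.00, 14.00). On A1, P sits at bearing -90° from J; a 135° counterclockwise sweep puts K at bearing 45°, so K = J + 14.0·(cos 45°, sin 45°) = (-37.10, 23.90). Since A1 is tangent to KF there, JK ⟂ KF, so KF runs along (−sin 45°, cos 45°); with |KF| = 20.8, F = (-51.81, 38.61). Then |HF| = |F − H| = 64.61.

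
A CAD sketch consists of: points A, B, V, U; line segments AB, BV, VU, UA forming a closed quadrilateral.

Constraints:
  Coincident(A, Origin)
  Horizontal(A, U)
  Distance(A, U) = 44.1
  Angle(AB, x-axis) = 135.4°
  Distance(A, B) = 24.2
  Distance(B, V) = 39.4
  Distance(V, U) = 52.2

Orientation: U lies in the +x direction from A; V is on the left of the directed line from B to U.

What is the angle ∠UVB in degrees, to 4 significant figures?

86.84°

A is at the origin; AU is horizontal with |AU| = 44.1 and U in +x, so U = (44.1, 0). AB runs at 135.4° with |AB| = 24.2, so B = (-17.23, 16.99). V is determined by |BV| = 39.4 and |VU| = 52.2 together: it lies at the intersection of circle(B, 39.4) and circle(U, 52.2). With |BU| = 63.64, the foot of the radical line on BU is 22.61 from B and the perpendicular offset is √(39.4² − 22.61²) = 32.27. Taking the left-of-BU solution: V = (13.17, 42.05).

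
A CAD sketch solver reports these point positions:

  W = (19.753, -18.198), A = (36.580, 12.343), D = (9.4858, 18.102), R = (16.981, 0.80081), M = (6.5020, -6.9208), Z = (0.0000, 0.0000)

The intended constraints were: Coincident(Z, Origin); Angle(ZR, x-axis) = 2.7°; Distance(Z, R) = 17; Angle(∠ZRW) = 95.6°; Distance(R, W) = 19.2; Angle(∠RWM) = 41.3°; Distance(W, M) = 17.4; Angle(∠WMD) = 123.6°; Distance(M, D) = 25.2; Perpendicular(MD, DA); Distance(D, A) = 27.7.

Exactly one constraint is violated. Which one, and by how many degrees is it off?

Perpendicular(MD, DA) — off by 5.20°.

Z = (0.00, 0.00) ✓; ZR at 2.700° ✓; |ZR| = 17.00 ✓; ∠ZRW = 95.60° ✓; |RW| = 19.20 ✓; ∠RWM = 41.30° ✓; |WM| = 17.40 ✓; ∠WMD = 123.6° ✓; |MD| = 25.20 ✓; ∠(MD, DA) = 95.20° ✗; |DA| = 27.70 ✓.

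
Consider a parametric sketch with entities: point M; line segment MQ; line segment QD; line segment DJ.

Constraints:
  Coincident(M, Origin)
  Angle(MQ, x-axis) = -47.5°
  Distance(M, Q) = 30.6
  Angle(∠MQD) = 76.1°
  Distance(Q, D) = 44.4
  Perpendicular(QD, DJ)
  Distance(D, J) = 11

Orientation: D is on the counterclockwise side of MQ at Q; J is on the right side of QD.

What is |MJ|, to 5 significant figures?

55.040

M is at the origin; MQ runs at -47.5° with length 30.6, so Q = 30.6·(cos -47.5°, sin -47.5°) = (20.673, -22.561). ∠MQD = 76.1°, so QD runs at -47.5° + (180° − 76.1°) = 56.400° from the x-axis; with |QD| = 44.4, D = Q + 44.4·(cos 56.400°, sin 56.400°) = (45.244, 14.421). The perpendicularity gives DJ at right angles to QD; with |DJ| = 11.0 on the right of QD, J = D + 11.0·(0.83292, -0.55339) = (54.406, 8.3337). Then |MJ| = |J − M| = 55.040.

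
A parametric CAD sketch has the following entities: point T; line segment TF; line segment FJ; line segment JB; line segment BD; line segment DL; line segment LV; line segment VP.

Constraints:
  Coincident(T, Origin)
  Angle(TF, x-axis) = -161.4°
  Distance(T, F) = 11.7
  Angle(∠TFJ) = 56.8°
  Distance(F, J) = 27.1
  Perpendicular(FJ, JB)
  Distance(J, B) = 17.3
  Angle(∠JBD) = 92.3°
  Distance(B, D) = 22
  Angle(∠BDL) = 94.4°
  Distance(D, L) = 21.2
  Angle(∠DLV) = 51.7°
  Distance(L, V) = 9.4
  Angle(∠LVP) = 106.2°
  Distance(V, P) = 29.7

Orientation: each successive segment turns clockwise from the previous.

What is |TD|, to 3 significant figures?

8.49

T is at the origin; TF runs at -161.4° with length 11.7, so F = (-11.1, -3.73). ∠TFJ = 56.8° gives FJ at 75.4° from the x-axis; with |FJ| = 27.1, J = (-4.26, 22.5). FJ is perpendicular to JB, so JB runs at -14.6°; with |JB| = 17.3, B = (12.5, 18.1). ∠JBD = 92.3° gives BD at -102° from the x-axis; with |BD| = 22.0, D = (7.80, -3.36). Then |TD| = |D − T| = 8.49.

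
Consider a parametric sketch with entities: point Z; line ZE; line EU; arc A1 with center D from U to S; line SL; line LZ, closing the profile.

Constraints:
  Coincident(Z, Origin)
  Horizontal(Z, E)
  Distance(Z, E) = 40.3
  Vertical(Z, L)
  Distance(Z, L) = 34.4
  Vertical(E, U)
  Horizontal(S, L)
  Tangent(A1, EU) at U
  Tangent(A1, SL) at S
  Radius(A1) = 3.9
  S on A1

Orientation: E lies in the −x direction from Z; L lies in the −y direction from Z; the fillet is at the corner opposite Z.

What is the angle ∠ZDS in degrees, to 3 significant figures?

130°

The virtual corner opposite Z is at (-40.3, -34.4). The tangent condition forces DU to be normal to EU and since A1 is tangent to SL there, DS ⟂ SL, with radius 3.9, so the center D sits 3.9 in from both sides at D = (-36.4, -30.5). That places the tangent points at U = (-40.3, -30.5) on EU and S = (-36.4, -34.4) on SL. Then cos ∠ZDS = DZ·DS / (|DZ||DS|), giving 130°.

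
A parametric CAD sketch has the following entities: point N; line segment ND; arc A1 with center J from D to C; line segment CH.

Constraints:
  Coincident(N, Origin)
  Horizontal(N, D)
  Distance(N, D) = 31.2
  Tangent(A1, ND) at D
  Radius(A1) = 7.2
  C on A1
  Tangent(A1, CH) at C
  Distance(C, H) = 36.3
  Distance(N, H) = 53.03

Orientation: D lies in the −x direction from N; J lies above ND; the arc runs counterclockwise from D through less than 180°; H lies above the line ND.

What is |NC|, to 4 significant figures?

25.45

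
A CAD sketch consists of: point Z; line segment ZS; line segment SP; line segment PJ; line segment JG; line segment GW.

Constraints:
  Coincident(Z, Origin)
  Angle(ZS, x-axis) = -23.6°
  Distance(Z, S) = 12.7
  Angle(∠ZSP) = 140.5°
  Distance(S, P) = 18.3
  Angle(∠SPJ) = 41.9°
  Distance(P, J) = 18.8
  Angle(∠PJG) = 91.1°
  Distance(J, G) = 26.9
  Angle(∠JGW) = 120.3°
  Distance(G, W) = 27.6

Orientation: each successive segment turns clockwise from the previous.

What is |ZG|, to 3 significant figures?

15.8

∠SPJ = 41.9° gives PJ at 159° from the x-axis; with |PJ| = 18.8, J = (2.39, -14.6). ∠PJG = 91.1° gives JG at 69.9° from the x-axis; with |JG| = 26.9, G = (11.6, 10.7). Then |ZG| = |G − Z| = 15.8.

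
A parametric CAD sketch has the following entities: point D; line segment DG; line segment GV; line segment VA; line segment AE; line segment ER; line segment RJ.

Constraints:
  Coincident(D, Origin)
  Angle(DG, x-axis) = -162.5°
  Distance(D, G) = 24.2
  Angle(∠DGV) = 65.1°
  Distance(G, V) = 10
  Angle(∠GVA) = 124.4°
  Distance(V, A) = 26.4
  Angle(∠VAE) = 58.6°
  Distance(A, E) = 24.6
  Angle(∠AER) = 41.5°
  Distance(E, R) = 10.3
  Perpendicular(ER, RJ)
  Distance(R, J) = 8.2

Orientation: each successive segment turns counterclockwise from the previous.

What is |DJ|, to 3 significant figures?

3.26

D is at the origin; DG runs at -162.5° with length 24.2, so G = (-23.1, -7.28). ∠DGV = 65.1° gives GV at -47.6° from the x-axis; with |GV| = 10.0, V = (-16.3, -14.7). ∠GVA = 124.4° gives VA at 8.00° from the x-axis; with |VA| = 26.4, A = (9.81, -11.0). ∠VAE = 58.6° gives AE at 129° from the x-axis; with |AE| = 24.6, E = (-5.81, 8.02). ∠AER = 41.5° gives ER at -92.1° from the x-axis; with |ER| = 10.3, R = (-6.19, -2.27). The perpendicularity gives RJ at right angles to ER, so RJ runs at -2.10°; with |RJ| = 8.2, J = (2.01, -2.57). Then |DJ| = |J − D| = 3.26.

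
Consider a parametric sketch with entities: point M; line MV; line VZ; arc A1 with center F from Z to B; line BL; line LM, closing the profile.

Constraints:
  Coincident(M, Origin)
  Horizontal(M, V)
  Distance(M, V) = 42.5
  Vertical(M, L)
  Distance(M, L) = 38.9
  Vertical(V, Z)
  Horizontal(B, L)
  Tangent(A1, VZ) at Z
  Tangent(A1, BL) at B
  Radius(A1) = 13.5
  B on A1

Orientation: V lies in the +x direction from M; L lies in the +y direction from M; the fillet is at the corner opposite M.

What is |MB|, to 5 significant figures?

48.520

M is at the origin; M and V share the same y with |MV| = 42.5 and V on the +x side, so V = (42.500, 0.0000). M and L share the same x with |ML| = 38.9 and L on the +y side, so L = (0.0000, 38.900). The virtual corner opposite M is at (42.500, 38.900). Tangency of A1 to VZ means the radius FZ is perpendicular to VZ and since A1 is tangent to BL there, FB ⟂ BL, with radius 13.5, so the center F sits 13.5 in from both sides at F = (29.000, 25.400). That places the tangent points at Z = (42.500, 25.400) on VZ and B = (29.000, 38.900) on BL. Then |MB| = |B − M| = 48.520.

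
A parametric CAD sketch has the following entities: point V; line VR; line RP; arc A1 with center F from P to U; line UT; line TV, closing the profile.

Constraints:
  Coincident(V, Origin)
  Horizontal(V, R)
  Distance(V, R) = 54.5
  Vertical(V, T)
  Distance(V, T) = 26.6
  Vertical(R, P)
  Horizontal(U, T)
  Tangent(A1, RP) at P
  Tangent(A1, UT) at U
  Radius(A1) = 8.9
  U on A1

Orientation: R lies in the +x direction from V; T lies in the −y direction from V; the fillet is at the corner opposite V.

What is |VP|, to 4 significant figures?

57.30

V is at the origin; VR is horizontal with |VR| = 54.5 and R on the +x side, so R = (54.50, 0.000). V and T share the same x with |VT| = 26.6 and T on the −y side, so T = (0.000, -26.60). The virtual corner opposite V is at (54.50, -26.60). The tangent condition forces FP to be normal to RP and A1 meets UT tangentially, so FU is at right angles to UT, with radius 8.9, so the center F sits 8.9 in from both sides at F = (45.60, -17.70). That places the tangent points at P = (54.50, -17.70) on RP and U = (45.60, -26.60) on UT. Then |VP| = |P − V| = 57.30.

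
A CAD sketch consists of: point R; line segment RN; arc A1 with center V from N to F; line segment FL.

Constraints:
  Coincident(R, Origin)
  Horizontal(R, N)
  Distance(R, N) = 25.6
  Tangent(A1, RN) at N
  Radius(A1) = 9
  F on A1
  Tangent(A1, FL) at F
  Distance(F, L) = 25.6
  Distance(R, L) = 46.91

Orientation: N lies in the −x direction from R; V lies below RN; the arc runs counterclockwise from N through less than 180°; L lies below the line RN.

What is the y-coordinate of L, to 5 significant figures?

-35.703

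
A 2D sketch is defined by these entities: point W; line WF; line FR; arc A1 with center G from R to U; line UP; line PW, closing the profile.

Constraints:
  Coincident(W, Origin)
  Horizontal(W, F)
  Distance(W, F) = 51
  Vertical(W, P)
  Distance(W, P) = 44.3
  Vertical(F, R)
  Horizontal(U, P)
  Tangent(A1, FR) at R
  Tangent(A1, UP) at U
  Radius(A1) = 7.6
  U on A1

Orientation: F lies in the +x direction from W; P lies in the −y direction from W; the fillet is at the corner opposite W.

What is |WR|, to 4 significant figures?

62.83

W is at the origin; W and F share the same y with |WF| = 51.0 and F on the +x side, so F = (51.00, 0.000). W and P share the same x with |WP| = 44.3 and P on the −y side, so P = (0.000, -44.30). The virtual corner opposite W is at (51.00, -44.30). The tangent condition forces GR to be normal to FR and tangency of A1 to UP means the radius GU is perpendicular to UP, with radius 7.6, so the center G sits 7.6 in from both sides at G = (43.40, -36.70). That places the tangent points at R = (51.00, -36.70) on FR and U = (43.40, -44.30) on UP. Then |WR| = |R − W| = 62.83.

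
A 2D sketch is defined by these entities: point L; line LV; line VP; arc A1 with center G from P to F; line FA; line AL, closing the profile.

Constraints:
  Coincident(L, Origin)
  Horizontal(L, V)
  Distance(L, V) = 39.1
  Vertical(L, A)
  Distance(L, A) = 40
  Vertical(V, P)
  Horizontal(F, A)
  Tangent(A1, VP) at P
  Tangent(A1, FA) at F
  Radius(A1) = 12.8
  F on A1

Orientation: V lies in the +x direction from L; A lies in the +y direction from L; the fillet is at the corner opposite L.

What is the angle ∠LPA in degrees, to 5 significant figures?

52.951°

L is at the origin; LV is horizontal with |LV| = 39.1 and V on the +x side, so V = (39.100, 0.0000). LA is vertical with |LA| = 40.0 and A on the +y side, so A = (0.0000, 40.000). The virtual corner opposite L is at (39.100, 40.000). The tangent condition forces GP to be normal to VP and since A1 is tangent to FA there, GF ⟂ FA, with radius 12.8, so the center G sits 12.8 in from both sides at G = (26.300, 27.200). That places the tangent points at P = (39.100, 27.200) on VP and F = (26.300, 40.000) on FA. Then cos ∠LPA = PL·PA / (|PL||PA|), giving 52.951°.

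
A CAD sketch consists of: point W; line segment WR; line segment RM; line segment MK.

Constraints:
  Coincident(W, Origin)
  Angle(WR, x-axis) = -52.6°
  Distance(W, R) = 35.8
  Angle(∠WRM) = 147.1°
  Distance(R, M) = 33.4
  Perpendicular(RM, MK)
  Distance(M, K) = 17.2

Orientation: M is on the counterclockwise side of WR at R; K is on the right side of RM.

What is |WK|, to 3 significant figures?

73.3

W is at the origin; WR runs at -52.6° with length 35.8, so R = 35.8·(cos -52.6°, sin -52.6°) = (21.7, -28.4). ∠WRM = 147.1°, so RM runs at -52.6° + (180° − 147.1°) = -19.7° from the x-axis; with |RM| = 33.4, M = R + 33.4·(cos -19.7°, sin -19.7°) = (53.2, -39.7). The perpendicularity gives MK at right angles to RM; with |MK| = 17.2 on the right of RM, K = M + 17.2·(-0.337, -0.941) = (47.4, -55.9). Then |WK| = |K − W| = 73.3.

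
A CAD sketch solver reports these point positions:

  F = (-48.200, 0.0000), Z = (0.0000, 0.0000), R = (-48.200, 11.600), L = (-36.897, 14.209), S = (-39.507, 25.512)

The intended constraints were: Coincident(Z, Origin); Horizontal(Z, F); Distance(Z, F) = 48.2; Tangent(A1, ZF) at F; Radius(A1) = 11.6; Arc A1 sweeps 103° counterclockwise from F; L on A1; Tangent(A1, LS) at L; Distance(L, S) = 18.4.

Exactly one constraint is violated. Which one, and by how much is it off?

Distance(L, S) = 18.4 — off by 6.80.

Z = (0.00, 0.00) ✓; Z.y = 0.00, F.y = 0.00 ✓; |ZF| = 48.20 ✓; ∠(RF, FZ) = 90.00° ✓; |RF| = 11.60 ✓; bearing(R→L) − bearing(R→F) = 103.0° ✓; |RL| = 11.60 ✓; ∠(RL, LS) = 90.00° ✓; |LS| = 11.60 ✗.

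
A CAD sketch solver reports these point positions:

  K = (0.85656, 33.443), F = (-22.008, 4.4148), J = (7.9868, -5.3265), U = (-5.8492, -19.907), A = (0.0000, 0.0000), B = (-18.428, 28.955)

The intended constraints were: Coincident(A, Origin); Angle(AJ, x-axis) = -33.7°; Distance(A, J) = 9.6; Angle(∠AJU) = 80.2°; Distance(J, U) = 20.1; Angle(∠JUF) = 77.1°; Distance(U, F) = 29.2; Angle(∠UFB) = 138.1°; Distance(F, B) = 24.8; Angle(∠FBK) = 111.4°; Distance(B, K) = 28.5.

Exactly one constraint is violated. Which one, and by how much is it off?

Distance(B, K) = 28.5 — off by 8.70.

A = (0.00, 0.00) ✓; AJ at -33.70° ✓; |AJ| = 9.600 ✓; ∠AJU = 80.20° ✓; |JU| = 20.10 ✓; ∠JUF = 77.10° ✓; |UF| = 29.20 ✓; ∠UFB = 138.1° ✓; |FB| = 24.80 ✓; ∠FBK = 111.4° ✓; |BK| = 19.80 ✗.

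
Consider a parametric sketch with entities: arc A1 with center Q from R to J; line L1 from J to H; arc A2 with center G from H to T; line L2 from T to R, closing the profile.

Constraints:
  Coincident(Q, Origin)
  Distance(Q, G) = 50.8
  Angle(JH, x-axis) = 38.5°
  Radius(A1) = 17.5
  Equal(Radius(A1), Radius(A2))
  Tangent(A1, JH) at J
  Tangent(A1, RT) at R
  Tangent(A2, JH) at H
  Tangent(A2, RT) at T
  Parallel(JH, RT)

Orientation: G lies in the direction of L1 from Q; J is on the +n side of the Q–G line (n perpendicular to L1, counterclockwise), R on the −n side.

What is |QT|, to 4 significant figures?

53.73

The slot axis is L1's direction at 38.5°, so u = (cos 38.5°, sin 38.5°) = (0.7826, 0.6225) and n = (−sin 38.5°, cos 38.5°) = (-0.6225, 0.7826). Q is at the origin and G lies 50.8 along u from Q, so G = 50.8·u = (39.76, 31.62). Tangency of A1 to both parallel lines with radius 17.5 puts J and R at Q ± 17.5·n: J = (-10.89, 13.70), R = (10.89, -13.70). Equal radii place H and T the same way about G: H = G + 17.5·n = (28.86, 45.32), T = G − 17.5·n = (50.65, 17.93). Then |QT| = |T − Q| = 53.73.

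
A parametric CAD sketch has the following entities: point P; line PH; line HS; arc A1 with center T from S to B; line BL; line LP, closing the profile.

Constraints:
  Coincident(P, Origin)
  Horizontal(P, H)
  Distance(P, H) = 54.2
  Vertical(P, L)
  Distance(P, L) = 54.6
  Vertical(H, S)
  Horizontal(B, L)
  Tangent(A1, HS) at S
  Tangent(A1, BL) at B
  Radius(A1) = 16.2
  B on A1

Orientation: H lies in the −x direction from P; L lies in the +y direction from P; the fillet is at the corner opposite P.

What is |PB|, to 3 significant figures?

66.5

The virtual corner opposite P is at (-54.2, 54.6). Since A1 is tangent to HS there, TS ⟂ HS and the tangent condition forces TB to be normal to BL, with radius 16.2, so the center T sits 16.2 in from both sides at T = (-38.0, 38.4). That places the tangent points at S = (-54.2, 38.4) on HS and B = (-38.0, 54.6) on BL. Then |PB| = |B − P| = 66.5.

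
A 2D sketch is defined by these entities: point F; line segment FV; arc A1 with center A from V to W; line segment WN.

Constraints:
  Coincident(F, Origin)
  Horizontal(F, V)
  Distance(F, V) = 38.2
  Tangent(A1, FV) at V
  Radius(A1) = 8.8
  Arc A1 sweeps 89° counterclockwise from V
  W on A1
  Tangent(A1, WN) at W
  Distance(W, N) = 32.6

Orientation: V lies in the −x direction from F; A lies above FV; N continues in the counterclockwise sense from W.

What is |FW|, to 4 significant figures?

30.65

F is at the origin; FV is horizontal with |FV| = 38.2 and V on the −x side, so V = (-38.20, 0.000). Tangency of A1 to FV means the radius AV is perpendicular to FV, so A = V + (0, 8.8) = (-38.20, 8.800). On A1, V sits at bearing -90° from A; an 89° counterclockwise sweep puts W at bearing -1°, so W = A + 8.8·(cos -1°, sin -1°) = (-29.40, 8.646). Then |FW| = |W − F| = 30.65.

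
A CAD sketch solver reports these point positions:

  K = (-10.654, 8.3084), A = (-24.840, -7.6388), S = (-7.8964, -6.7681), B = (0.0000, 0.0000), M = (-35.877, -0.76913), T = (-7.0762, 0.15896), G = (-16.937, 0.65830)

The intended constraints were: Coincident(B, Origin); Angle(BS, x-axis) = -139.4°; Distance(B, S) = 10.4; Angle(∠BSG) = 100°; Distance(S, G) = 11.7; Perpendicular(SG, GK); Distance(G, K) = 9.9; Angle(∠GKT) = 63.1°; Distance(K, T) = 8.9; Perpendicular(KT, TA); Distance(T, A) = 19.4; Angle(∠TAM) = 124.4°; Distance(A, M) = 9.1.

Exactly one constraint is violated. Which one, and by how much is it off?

Distance(A, M) = 9.1 — off by 3.90.

B = (0.00, 0.00) ✓; BS at -139.4° ✓; |BS| = 10.40 ✓; ∠BSG = 100.0° ✓; |SG| = 11.70 ✓; ∠(SG, GK) = 89.99° ✓; |GK| = 9.900 ✓; ∠GKT = 63.10° ✓; |KT| = 8.900 ✓; ∠(KT, TA) = 90.00° ✓; |TA| = 19.40 ✓; ∠TAM = 124.4° ✓; |AM| = 13.00 ✗.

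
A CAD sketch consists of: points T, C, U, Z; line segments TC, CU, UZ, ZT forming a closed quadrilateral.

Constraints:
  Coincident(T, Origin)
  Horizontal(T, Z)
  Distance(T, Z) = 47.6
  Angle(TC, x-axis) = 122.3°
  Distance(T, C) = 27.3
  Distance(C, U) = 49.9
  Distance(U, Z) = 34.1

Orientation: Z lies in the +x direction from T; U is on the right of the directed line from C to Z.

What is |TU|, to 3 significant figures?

23.1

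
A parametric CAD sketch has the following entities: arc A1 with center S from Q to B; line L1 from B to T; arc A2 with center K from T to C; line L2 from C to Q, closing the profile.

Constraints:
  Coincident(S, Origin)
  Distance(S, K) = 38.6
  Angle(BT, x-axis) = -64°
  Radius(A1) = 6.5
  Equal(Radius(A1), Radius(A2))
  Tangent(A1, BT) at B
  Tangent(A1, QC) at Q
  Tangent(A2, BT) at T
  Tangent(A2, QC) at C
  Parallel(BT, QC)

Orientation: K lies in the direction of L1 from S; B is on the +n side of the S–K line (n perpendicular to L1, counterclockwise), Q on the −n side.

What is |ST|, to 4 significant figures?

39.14

Tangency of A1 to both parallel lines with radius 6.5 puts B and Q at S ± 6.5·n: B = (5.842, 2.849), Q = (-5.842, -2.849). Equal radii place T and C the same way about K: T = K + 6.5·n = (22.76, -31.84), C = K − 6.5·n = (11.08, -37.54). Then |ST| = |T − S| = 39.14.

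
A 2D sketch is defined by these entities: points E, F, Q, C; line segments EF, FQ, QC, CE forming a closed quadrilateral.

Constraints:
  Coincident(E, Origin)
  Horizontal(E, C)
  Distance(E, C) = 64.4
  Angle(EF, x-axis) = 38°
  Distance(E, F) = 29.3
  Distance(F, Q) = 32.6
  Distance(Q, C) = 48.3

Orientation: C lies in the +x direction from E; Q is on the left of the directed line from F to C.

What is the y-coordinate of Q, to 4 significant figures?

43.51

E is at the origin; E and C share the same y with |EC| = 64.4 and C in +x, so C = (64.4, 0). EF runs at 38.0° with |EF| = 29.3, so F = (23.09, 18.04). Q is determined by |FQ| = 32.6 and |QC| = 48.3 together: it lies at the intersection of circle(F, 32.6) and circle(C, 48.3). With |FC| = 45.08, the foot of the radical line on FC is 8.451 from F and the perpendicular offset is √(32.6² − 8.451²) = 31.49. Taking the left-of-FC solution: Q = (43.43, 43.51).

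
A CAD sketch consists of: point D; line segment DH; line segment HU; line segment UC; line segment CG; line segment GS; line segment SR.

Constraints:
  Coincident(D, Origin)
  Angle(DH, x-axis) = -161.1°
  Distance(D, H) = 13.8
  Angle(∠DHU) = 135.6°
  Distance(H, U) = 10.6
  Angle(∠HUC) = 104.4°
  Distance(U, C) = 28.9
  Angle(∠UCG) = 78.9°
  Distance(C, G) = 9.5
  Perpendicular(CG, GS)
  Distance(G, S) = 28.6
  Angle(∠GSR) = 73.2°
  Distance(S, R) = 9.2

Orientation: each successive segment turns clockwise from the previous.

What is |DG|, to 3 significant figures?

26.2

D is at the origin; DH runs at -161.1° with length 13.8, so H = (-13.1, -4.47). ∠DHU = 135.6° gives HU at 154° from the x-axis; with |HU| = 10.6, U = (-22.6, 0.0934). ∠HUC = 104.4° gives UC at 78.9° from the x-axis; with |UC| = 28.9, C = (-17.1, 28.5). ∠UCG = 78.9° gives CG at -22.2° from the x-axis; with |CG| = 9.5, G = (-8.26, 24.9). Then |DG| = |G − D| = 26.2.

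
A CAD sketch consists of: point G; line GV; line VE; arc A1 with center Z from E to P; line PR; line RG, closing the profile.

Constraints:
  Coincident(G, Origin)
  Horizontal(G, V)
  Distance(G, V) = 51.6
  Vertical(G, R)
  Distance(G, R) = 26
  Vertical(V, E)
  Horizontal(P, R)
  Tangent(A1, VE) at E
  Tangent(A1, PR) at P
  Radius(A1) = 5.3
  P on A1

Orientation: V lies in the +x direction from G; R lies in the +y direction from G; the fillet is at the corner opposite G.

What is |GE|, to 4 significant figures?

55.60

G is at the origin; G and V share the same y with |GV| = 51.6 and V on the +x side, so V = (51.60, 0.000). G and R share the same x with |GR| = 26.0 and R on the +y side, so R = (0.000, 26.00). The virtual corner opposite G is at (51.60, 26.00). A1 meets VE tangentially, so ZE is at right angles to VE and A1 meets PR tangentially, so ZP is at right angles to PR, with radius 5.3, so the center Z sits 5.3 in from both sides at Z = (46.30, 20.70). That places the tangent points at E = (51.60, 20.70) on VE and P = (46.30, 26.00) on PR. Then |GE| = |E − G| = 55.60.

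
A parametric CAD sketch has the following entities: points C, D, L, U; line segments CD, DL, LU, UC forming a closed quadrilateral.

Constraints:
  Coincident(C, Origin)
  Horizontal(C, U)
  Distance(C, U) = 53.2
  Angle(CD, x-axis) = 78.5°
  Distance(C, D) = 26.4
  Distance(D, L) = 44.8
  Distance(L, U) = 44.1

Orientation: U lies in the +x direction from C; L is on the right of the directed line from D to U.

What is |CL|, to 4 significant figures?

22.44

C is at the origin; CU is horizontal with |CU| = 53.2 and U in +x, so U = (53.2, 0). CD runs at 78.5° with |CD| = 26.4, so D = (5.263, 25.87). L is determined by |DL| = 44.8 and |LU| = 44.1 together: it lies at the intersection of circle(D, 44.8) and circle(U, 44.1). With |DU| = 54.47, the foot of the radical line on DU is 27.81 from D and the perpendicular offset is √(44.8² − 27.81²) = 35.13. Taking the right-of-DU solution: L = (13.05, -18.25).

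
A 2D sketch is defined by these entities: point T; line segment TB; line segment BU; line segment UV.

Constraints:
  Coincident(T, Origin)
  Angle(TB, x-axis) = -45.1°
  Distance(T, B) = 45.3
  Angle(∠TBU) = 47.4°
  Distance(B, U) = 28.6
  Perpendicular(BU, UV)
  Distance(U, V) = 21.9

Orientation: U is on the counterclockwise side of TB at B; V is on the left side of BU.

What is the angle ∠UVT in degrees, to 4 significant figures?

169.8°

T is at the origin; TB runs at -45.1° with length 45.3, so B = 45.3·(cos -45.1°, sin -45.1°) = (31.98, -32.09). ∠TBU = 47.4°, so BU runs at -45.1° + (180° − 47.4°) = 87.50° from the x-axis; with |BU| = 28.6, U = B + 28.6·(cos 87.50°, sin 87.50°) = (33.22, -3.515). BU ⟂ UV; with |UV| = 21.9 on the left of BU, V = U + 21.9·(-0.9990, 0.04362) = (11.34, -2.560). Then cos ∠UVT = VU·VT / (|VU||VT|), giving 169.8°.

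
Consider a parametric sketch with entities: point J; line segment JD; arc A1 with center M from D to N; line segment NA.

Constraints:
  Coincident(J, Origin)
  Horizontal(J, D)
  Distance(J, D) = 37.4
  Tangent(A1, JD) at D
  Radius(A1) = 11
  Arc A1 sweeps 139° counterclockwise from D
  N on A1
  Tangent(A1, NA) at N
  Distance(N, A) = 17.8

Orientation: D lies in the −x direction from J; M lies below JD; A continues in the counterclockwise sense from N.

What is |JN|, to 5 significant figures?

48.613

J is at the origin; J and D share the same y with |JD| = 37.4 and D on the −x side, so D = (-37.400, 0.0000). The tangent condition forces MD to be normal to JD, so M = D + (0, -11) = (-37.400, -11.000). On A1, D sits at bearing 90° from M; a 139° counterclockwise sweep puts N at bearing 229°, so N = M + 11.0·(cos 229°, sin 229°) = (-44.617, -19.302). Then |JN| = |N − J| = 48.613.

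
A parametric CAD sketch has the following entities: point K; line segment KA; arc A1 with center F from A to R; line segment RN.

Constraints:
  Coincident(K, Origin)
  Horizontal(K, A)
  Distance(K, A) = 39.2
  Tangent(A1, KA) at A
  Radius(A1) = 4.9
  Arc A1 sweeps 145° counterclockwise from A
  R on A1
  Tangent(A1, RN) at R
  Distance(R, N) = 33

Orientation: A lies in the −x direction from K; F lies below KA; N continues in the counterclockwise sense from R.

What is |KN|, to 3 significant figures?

31.6

On A1, A sits at bearing 90° from F; a 145° counterclockwise sweep puts R at bearing 235°, so R = F + 4.9·(cos 235°, sin 235°) = (-42.0, -8.91). Tangency of A1 to RN means the radius FR is perpendicular to RN, so RN runs along (−sin 235°, cos 235°); with |RN| = 33.0, N = (-15.0, -27.8). Then |KN| = |N − K| = 31.6.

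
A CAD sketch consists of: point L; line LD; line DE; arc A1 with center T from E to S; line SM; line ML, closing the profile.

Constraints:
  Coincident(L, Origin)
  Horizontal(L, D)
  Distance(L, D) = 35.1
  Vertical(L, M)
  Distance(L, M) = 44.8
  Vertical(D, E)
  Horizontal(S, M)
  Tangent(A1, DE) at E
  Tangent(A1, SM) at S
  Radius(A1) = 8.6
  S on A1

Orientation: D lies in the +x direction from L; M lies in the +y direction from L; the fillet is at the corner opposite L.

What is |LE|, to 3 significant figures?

50.4

L is at the origin; LD is horizontal with |LD| = 35.1 and D on the +x side, so D = (35.1, 0.00). L and M share the same x with |LM| = 44.8 and M on the +y side, so M = (0.00, 44.8). The virtual corner opposite L is at (35.1, 44.8). The tangent condition forces TE to be normal to DE and tangency of A1 to SM means the radius TS is perpendicular to SM, with radius 8.6, so the center T sits 8.6 in from both sides at T = (26.5, 36.2). That places the tangent points at E = (35.1, 36.2) on DE and S = (26.5, 44.8) on SM. Then |LE| = |E − L| = 50.4.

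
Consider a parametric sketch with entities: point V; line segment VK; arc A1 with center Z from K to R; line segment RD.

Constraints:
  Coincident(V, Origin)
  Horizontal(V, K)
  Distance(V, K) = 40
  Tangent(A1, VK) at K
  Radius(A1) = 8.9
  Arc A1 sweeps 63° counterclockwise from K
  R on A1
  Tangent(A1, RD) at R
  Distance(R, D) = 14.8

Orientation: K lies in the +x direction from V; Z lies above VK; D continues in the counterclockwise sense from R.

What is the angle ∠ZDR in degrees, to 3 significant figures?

31.0°

On A1, K sits at bearing -90° from Z; a 63° counterclockwise sweep puts R at bearing -27°, so R = Z + 8.9·(cos -27°, sin -27°) = (47.9, 4.86). The tangent condition forces ZR to be normal to RD, so RD runs along (−sin -27°, cos -27°); with |RD| = 14.8, D = (54.6, 18.0). Then cos ∠ZDR = DZ·DR / (|DZ||DR|), giving 31.0°.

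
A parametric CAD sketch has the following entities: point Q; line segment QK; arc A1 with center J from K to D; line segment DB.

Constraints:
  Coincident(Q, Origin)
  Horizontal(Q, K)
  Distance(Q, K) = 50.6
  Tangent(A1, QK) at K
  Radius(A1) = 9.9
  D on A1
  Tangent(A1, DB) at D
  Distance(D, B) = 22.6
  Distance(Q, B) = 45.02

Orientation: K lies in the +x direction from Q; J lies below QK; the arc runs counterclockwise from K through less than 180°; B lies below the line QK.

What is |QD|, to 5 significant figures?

41.716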